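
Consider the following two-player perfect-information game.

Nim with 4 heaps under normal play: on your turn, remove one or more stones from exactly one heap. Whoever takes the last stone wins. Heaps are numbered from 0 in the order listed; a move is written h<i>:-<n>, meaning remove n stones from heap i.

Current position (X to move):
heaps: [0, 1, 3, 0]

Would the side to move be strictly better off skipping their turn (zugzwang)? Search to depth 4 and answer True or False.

p1 X@[(0,1,3,0)]: h1:-1[(0,0,3,0)]-1 h2:-1[(0,1,2,0)]-1 h2:-2[(0,1,1,0)]+1* h2:-3[(0,1,0,0)]-1
p2 O@[(0,1,1,0)]: h1:-1[(0,0,1,0)]-1* h2:-1[(0,1,0,0)]-1
p3 X@[(0,0,1,0)]: h2:-1[(0,0,0,0)]+1*
p4 O@[(0,0,0,0)] terminal -1; root [(0,1,3,0)] d4
pass branch (O moves first from the same position):
  | p1 O@[(0,1,3,0)]: h1:-1[(0,0,3,0)]-1 h2:-1[(0,1,2,0)]-1 h2:-2[(0,1,1,0)]+1* h2:-3[(0,1,0,0)]-1
  | p2 X@[(0,1,1,0)]: h1:-1[(0,0,1,0)]-1* h2:-1[(0,1,0,0)]-1
  | p3 O@[(0,0,1,0)]: h2:-1[(0,0,0,0)]+1*
  | p4 X@[(0,0,0,0)] terminal -1; root [(0,1,3,0)] d4
X moving scores +1; X passing scores -1

zugzwang((0,1,3,0), X) = False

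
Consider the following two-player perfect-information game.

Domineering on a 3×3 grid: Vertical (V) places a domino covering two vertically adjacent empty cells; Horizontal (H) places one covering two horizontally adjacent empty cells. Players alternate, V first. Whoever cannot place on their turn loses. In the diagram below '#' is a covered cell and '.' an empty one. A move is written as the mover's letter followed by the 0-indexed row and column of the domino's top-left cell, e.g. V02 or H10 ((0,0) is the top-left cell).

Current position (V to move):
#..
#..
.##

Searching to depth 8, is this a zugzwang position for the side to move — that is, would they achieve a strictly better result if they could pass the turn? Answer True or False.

zugzwang(#../#../.##, V) = False

p1 V@[#../#../.##]: V01[##./##./.##]+1* V02[#.#/#.#/.##]+1
p2 H@[##./##./.##] terminal -1; root [#../#../.##] d8
pass branch (H moves first from the same position):
  | p1 H@[#../#../.##]: H01[###/#../.##]+1* H11[#../###/.##]+1
  | p2 V@[###/#../.##] terminal -1; root [#../#../.##] d8
V moving scores +1; V passing scores -1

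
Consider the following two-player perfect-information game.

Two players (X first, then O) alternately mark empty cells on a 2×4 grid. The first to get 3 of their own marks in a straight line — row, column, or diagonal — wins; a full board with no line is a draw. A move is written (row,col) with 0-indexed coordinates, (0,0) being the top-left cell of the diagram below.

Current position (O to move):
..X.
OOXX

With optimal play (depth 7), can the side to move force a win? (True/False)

p1 O@[..X./OOXX]: (0,0)[O.X./OOXX]+0* (0,1)[.OX./OOXX]+0 (0,3)[..XO/OOXX]+0
p2 X@[O.X./OOXX]: (0,1)[OXX./OOXX]+0* (0,3)[O.XX/OOXX]+0
p3 O@[OXX./OOXX]: (0,3)[OXXO/OOXX]+0*
p4 X@[OXXO/OOXX] terminal +0; root [..X./OOXX] d7

O winning at [..X./OOXX]: False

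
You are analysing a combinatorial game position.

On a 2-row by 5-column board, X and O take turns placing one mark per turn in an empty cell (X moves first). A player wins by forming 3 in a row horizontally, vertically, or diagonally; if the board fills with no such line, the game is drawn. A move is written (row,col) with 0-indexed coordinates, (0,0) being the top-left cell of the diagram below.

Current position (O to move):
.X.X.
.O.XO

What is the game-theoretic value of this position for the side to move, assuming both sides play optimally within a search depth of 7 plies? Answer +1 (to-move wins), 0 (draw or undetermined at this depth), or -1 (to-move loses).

ply 1, O at .X.X./.O.XO | (0,0)=-1→OX.X./.O.XO; (0,2)=+0→.XOX./.O.XO*; (0,4)=-1→.X.XO/.O.XO; (1,0)=-1→.X.X./OO.XO; (1,2)=-1→.X.X./.OOXO
ply 2, X at .XOX./.O.XO | (0,0)=+0→XXOX./.O.XO*; (0,4)=+0→.XOXX/.O.XO; (1,0)=+0→.XOX./XO.XO; (1,2)=+0→.XOX./.OXXO
ply 3, O at XXOX./.O.XO | (0,4)=+0→XXOXO/.O.XO*; (1,0)=+0→XXOX./OO.XO; (1,2)=+0→XXOX./.OOXO
ply 4, X at XXOXO/.O.XO | (1,0)=+0→XXOXO/XO.XO*; (1,2)=+0→XXOXO/.OXXO
ply 5, O at XXOXO/XO.XO | (1,2)=+0→XXOXO/XOOXO*
ply 6: XXOXO/XOOXO is terminal +0 (X); from .X.X./.O.XO depth 7

value(.X.X./.O.XO, O) = 0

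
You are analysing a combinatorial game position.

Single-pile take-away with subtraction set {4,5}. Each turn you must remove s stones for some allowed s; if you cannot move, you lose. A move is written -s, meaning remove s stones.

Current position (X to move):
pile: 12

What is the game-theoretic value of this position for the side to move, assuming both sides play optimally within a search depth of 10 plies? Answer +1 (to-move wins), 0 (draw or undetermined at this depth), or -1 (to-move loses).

[12] X move#1: -4:-1/8*, -5:-1/7
[8] O move#2: -4:-1/4, -5:+1/3*
[3] end (terminal -1, X#3); searched 12 to 10

value(12, X) = -1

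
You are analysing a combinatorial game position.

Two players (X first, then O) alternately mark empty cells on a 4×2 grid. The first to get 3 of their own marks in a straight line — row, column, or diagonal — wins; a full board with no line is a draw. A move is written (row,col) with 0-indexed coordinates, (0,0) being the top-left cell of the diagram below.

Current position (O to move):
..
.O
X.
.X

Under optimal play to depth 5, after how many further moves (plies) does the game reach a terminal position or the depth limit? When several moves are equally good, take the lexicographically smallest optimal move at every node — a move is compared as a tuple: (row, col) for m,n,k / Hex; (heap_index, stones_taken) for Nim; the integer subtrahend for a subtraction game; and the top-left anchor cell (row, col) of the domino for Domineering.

PV length from [../.O/X./.X]: 5 plies

[../.O/X./.X] O move#1: (0,0):+0/O./.O/X./.X*, (0,1):+0/.O/.O/X./.X, (1,0):+0/../OO/X./.X, (2,1):+0/../.O/XO/.X, (3,0):+0/../.O/X./OX
[O./.O/X./.X] X move#2: (0,1):+0/OX/.O/X./.X*, (1,0):+0/O./XO/X./.X, (2,1):+0/O./.O/XX/.X, (3,0):+0/O./.O/X./XX
[OX/.O/X./.X] O move#3: (1,0):+0/OX/OO/X./.X*, (2,1):+0/OX/.O/XO/.X, (3,0):+0/OX/.O/X./OX
[OX/OO/X./.X] X move#4: (2,1):+0/OX/OO/XX/.X*, (3,0):+0/OX/OO/X./XX
[OX/OO/XX/.X] O move#5: (3,0):+0/OX/OO/XX/OX*
[OX/OO/XX/OX] end (terminal +0, X#6); searched ../.O/X./.X to 5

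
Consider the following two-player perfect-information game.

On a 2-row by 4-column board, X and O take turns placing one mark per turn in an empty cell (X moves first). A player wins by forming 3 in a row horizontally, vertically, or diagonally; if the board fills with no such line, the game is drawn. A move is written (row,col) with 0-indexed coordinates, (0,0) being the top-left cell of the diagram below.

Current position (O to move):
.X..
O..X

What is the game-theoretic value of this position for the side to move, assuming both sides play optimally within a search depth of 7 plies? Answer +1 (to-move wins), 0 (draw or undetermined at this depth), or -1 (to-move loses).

[.X../O..X] O move#1: (0,0):+0/OX../O..X*, (0,2):+0/.XO./O..X, (0,3):+0/.X.O/O..X, (1,1):+0/.X../OO.X, (1,2):+0/.X../O.OX
[OX../O..X] X move#2: (0,2):+0/OXX./O..X*, (0,3):+0/OX.X/O..X, (1,1):+0/OX../OX.X, (1,2):+0/OX../O.XX
[OXX./O..X] O move#3: (0,3):+0/OXXO/O..X*, (1,1):-1/OXX./OO.X, (1,2):-1/OXX./O.OX
[OXXO/O..X] X move#4: (1,1):+0/OXXO/OX.X*, (1,2):+0/OXXO/O.XX
[OXXO/OX.X] O move#5: (1,2):+0/OXXO/OXOX*
[OXXO/OXOX] end (terminal +0, X#6); searched .X../O..X to 7

value(.X../O..X, O) = 0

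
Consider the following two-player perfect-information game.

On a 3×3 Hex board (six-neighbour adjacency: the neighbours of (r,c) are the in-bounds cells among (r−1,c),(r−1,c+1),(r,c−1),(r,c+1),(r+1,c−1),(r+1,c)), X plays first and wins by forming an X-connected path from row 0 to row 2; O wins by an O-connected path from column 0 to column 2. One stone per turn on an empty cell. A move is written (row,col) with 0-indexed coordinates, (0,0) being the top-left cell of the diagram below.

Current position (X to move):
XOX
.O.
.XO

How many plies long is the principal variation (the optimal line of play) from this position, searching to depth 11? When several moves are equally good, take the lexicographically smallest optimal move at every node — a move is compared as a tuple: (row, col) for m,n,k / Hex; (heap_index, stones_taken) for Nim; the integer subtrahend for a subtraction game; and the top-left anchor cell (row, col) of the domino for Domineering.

p1 X@[XOX/.O./.XO]: (1,0)[XOX/XO./.XO]+1* (1,2)[XOX/.OX/.XO]+1 (2,0)[XOX/.O./XXO]+1
p2 O@[XOX/XO./.XO]: (1,2)[XOX/XOO/.XO]-1* (2,0)[XOX/XO./OXO]-1
p3 X@[XOX/XOO/.XO]: (2,0)[XOX/XOO/XXO]+1*
p4 O@[XOX/XOO/XXO] terminal -1; root [XOX/.O./.XO] d11

PV length from [XOX/.O./.XO]: 3 plies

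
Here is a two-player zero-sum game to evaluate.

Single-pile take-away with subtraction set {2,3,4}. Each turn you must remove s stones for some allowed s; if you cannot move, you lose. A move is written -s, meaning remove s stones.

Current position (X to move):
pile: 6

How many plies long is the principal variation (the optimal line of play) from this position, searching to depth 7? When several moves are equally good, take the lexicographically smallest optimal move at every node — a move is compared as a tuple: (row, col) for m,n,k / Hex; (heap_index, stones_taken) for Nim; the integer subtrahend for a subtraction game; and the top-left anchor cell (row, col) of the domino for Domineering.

p1 X@[6]: -2[4]-1* -3[3]-1 -4[2]-1
p2 O@[4]: -2[2]-1 -3[1]+1* -4[0]+1
p3 X@[1] terminal -1; root [6] d7

PV length from [6]: 2 plies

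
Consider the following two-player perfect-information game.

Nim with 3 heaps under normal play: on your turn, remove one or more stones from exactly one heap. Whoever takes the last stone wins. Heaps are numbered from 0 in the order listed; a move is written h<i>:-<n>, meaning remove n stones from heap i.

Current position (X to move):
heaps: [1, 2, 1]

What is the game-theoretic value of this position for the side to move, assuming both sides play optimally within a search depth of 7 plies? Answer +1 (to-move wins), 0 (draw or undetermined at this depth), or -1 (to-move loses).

value((1,2,1), X) = +1

ply 1, X at (1,2,1) | h0:-1=-1→(0,2,1); h1:-1=-1→(1,1,1); h1:-2=+1→(1,0,1)*; h2:-1=-1→(1,2,0)
ply 2, O at (1,0,1) | h0:-1=-1→(0,0,1)*; h2:-1=-1→(1,0,0)
ply 3, X at (0,0,1) | h2:-1=+1→(0,0,0)*
ply 4: (0,0,0) is terminal -1 (O); from (1,2,1) depth 7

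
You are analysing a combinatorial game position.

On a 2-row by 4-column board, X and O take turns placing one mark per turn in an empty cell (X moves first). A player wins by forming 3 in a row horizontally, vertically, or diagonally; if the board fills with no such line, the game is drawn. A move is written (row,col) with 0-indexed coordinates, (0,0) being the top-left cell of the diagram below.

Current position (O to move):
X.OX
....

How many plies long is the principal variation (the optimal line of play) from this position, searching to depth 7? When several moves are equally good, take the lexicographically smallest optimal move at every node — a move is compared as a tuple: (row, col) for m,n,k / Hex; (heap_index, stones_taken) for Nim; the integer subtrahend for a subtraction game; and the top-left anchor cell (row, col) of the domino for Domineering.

ply 1, O at X.OX/.... | (0,1)=+0→XOOX/....*; (1,0)=+0→X.OX/O...; (1,1)=+0→X.OX/.O..; (1,2)=+0→X.OX/..O.; (1,3)=+0→X.OX/...O
ply 2, X at XOOX/.... | (1,0)=+0→XOOX/X...*; (1,1)=+0→XOOX/.X..; (1,2)=+0→XOOX/..X.; (1,3)=+0→XOOX/...X
ply 3, O at XOOX/X... | (1,1)=+0→XOOX/XO..*; (1,2)=+0→XOOX/X.O.; (1,3)=+0→XOOX/X..O
ply 4, X at XOOX/XO.. | (1,2)=+0→XOOX/XOX.*; (1,3)=+0→XOOX/XO.X
ply 5, O at XOOX/XOX. | (1,3)=+0→XOOX/XOXO*
ply 6: XOOX/XOXO is terminal +0 (X); from X.OX/.... depth 7

PV length from [X.OX/....]: 5 plies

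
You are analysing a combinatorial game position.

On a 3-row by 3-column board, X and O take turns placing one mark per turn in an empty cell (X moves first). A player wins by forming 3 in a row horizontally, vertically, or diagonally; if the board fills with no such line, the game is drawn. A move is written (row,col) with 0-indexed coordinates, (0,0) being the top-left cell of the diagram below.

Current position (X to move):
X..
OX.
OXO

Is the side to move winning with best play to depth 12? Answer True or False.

X winning at [X../OX./OXO]: True

p1 X@[X../OX./OXO]: (0,1)[XX./OX./OXO]+1* (0,2)[X.X/OX./OXO]+0 (1,2)[X../OXX/OXO]+0
p2 O@[XX./OX./OXO] terminal -1; root [X../OX./OXO] d12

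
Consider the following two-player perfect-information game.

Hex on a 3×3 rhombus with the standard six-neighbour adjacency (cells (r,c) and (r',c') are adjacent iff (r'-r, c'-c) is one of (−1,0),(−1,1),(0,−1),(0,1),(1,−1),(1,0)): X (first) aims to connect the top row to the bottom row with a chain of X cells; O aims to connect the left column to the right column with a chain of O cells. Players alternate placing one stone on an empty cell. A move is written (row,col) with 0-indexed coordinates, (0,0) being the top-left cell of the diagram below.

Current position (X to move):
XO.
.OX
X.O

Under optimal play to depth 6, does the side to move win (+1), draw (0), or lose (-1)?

p1 X@[XO./.OX/X.O]: (0,2)[XOX/.OX/X.O]+1* (1,0)[XO./XOX/X.O]+1 (2,1)[XO./.OX/XXO]+1
p2 O@[XOX/.OX/X.O]: (1,0)[XOX/OOX/X.O]-1* (2,1)[XOX/.OX/XOO]-1
p3 X@[XOX/OOX/X.O]: (2,1)[XOX/OOX/XXO]+1*
p4 O@[XOX/OOX/XXO] terminal -1; root [XO./.OX/X.O] d6

value(XO./.OX/X.O, X) = +1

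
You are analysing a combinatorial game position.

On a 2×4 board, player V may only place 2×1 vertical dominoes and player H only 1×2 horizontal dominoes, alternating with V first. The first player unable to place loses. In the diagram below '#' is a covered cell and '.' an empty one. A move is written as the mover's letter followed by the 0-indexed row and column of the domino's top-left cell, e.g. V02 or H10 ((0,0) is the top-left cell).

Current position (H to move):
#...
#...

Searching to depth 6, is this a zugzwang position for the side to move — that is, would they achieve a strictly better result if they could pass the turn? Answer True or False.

[#.../#...] H move#1: H01:+1/###./#...*, H02:+1/#.##/#..., H11:+1/#.../###., H12:+1/#.../#.##
[###./#...] V move#2: V03:-1/####/#..#*
[####/#..#] H move#3: H11:+1/####/####*
[####/####] end (terminal -1, V#4); searched #.../#... to 6
suppose H passes — search the same position with V to move:
pass> [#.../#...] V move#1: V01:-1/##../##.., V02:+1/#.#./#.#.*, V03:-1/#..#/#..#
pass> [#.#./#.#.] end (terminal -1, H#2); searched #.../#... to 6
for H: play +1, pass -1

zugzwang(#.../#..., H) = False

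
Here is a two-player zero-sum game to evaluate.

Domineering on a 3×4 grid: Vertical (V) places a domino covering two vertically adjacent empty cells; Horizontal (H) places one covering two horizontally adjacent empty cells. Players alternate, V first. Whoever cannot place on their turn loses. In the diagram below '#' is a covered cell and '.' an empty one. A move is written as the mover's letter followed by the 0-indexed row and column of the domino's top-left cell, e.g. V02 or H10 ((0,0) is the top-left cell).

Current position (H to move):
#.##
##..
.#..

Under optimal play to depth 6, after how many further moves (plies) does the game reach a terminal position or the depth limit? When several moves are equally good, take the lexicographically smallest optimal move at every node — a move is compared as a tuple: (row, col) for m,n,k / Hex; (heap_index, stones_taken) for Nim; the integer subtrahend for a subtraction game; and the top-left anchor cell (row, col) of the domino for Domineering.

ply 1, H at #.##/##../.#.. | H12=+1→#.##/####/.#..*; H22=+1→#.##/##../.###
ply 2: #.##/####/.#.. is terminal -1 (V); from #.##/##../.#.. depth 6

PV length from [#.##/##../.#..]: 1 ply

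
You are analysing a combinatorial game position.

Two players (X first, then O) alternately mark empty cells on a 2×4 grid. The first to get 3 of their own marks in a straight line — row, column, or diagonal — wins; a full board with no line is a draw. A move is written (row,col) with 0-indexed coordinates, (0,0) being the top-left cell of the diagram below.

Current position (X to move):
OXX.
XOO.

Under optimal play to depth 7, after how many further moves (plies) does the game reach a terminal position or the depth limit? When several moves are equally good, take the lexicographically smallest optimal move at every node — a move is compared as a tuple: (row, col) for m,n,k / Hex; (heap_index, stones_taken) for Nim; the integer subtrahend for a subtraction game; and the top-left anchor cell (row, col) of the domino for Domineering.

PV length from [OXX./XOO.]: 1 ply

p1 X@[OXX./XOO.]: (0,3)[OXXX/XOO.]+1* (1,3)[OXX./XOOX]+0
p2 O@[OXXX/XOO.] terminal -1; root [OXX./XOO.] d7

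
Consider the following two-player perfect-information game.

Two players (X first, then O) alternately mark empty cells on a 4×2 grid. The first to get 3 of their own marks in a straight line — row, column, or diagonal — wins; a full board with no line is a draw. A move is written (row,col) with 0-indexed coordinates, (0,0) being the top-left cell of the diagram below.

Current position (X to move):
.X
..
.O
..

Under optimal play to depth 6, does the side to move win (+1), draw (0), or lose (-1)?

p1 X@[.X/../.O/..]: (0,0)[XX/../.O/..]+0* (1,0)[.X/X./.O/..]+0 (1,1)[.X/.X/.O/..]+0 (2,0)[.X/../XO/..]+0 (3,0)[.X/../.O/X.]+0 (3,1)[.X/../.O/.X]+0
p2 O@[XX/../.O/..]: (1,0)[XX/O./.O/..]+0* (1,1)[XX/.O/.O/..]+0 (2,0)[XX/../OO/..]+0 (3,0)[XX/../.O/O.]+0 (3,1)[XX/../.O/.O]+0
p3 X@[XX/O./.O/..]: (1,1)[XX/OX/.O/..]+0* (2,0)[XX/O./XO/..]+0 (3,0)[XX/O./.O/X.]+0 (3,1)[XX/O./.O/.X]+0
p4 O@[XX/OX/.O/..]: (2,0)[XX/OX/OO/..]+0* (3,0)[XX/OX/.O/O.]+0 (3,1)[XX/OX/.O/.O]+0
p5 X@[XX/OX/OO/..]: (3,0)[XX/OX/OO/X.]+0* (3,1)[XX/OX/OO/.X]-1
p6 O@[XX/OX/OO/X.]: (3,1)[XX/OX/OO/XO]+0*
p7 X@[XX/OX/OO/XO] terminal +0; root [.X/../.O/..] d6

value(.X/../.O/.., X) = 0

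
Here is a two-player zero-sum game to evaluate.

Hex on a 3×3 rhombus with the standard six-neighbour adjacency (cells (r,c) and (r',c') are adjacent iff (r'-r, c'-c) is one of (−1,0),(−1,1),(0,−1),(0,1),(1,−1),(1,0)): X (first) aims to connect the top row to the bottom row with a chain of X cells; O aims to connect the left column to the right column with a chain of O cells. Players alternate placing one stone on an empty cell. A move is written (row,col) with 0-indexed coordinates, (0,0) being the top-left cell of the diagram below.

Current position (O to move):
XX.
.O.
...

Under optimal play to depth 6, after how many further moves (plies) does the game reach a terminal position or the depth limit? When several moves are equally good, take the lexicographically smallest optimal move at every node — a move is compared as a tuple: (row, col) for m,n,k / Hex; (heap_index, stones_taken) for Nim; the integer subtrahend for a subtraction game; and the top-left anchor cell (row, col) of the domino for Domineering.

PV length from [XX./.O./...]: 3 plies

p1 O@[XX./.O./...]: (0,2)[XXO/.O./...]+1* (1,0)[XX./OO./...]+1 (1,2)[XX./.OO/...]+1 (2,0)[XX./.O./O..]+1 (2,1)[XX./.O./.O.]+1 (2,2)[XX./.O./..O]+1
p2 X@[XXO/.O./...]: (1,0)[XXO/XO./...]-1* (1,2)[XXO/.OX/...]-1 (2,0)[XXO/.O./X..]-1 (2,1)[XXO/.O./.X.]-1 (2,2)[XXO/.O./..X]-1
p3 O@[XXO/XO./...]: (1,2)[XXO/XOO/...]-1 (2,0)[XXO/XO./O..]+1* (2,1)[XXO/XO./.O.]-1 (2,2)[XXO/XO./..O]-1
p4 X@[XXO/XO./O..] terminal -1; root [XX./.O./...] d6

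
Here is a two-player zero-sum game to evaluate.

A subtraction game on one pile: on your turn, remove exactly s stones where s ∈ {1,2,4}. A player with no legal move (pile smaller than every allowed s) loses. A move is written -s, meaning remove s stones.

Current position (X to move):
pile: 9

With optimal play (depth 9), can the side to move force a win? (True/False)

[9] X move#1: -1:-1/8*, -2:-1/7, -4:-1/5
[8] O move#2: -1:-1/7, -2:+1/6*, -4:-1/4
[6] X move#3: -1:-1/5*, -2:-1/4, -4:-1/2
[5] O move#4: -1:-1/4, -2:+1/3*, -4:-1/1
[3] X move#5: -1:-1/2*, -2:-1/1
[2] O move#6: -1:-1/1, -2:+1/0*
[0] end (terminal -1, X#7); searched 9 to 9

X winning at [9]: False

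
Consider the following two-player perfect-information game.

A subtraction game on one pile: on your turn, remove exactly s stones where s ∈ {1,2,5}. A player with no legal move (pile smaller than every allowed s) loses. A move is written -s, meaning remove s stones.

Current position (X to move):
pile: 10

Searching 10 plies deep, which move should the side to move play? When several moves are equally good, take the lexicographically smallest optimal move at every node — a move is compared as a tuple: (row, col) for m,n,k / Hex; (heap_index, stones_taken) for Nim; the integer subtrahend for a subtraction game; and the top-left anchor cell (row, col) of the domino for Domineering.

ply 1, X at 10 | -1=+1→9*; -2=-1→8; -5=-1→5
ply 2, O at 9 | -1=-1→8*; -2=-1→7; -5=-1→4
ply 3, X at 8 | -1=-1→7; -2=+1→6*; -5=+1→3
ply 4, O at 6 | -1=-1→5*; -2=-1→4; -5=-1→1
ply 5, X at 5 | -1=-1→4; -2=+1→3*; -5=+1→0
ply 6, O at 3 | -1=-1→2*; -2=-1→1
ply 7, X at 2 | -1=-1→1; -2=+1→0*
ply 8: 0 is terminal -1 (O); from 10 depth 10

X's best at [10]: -1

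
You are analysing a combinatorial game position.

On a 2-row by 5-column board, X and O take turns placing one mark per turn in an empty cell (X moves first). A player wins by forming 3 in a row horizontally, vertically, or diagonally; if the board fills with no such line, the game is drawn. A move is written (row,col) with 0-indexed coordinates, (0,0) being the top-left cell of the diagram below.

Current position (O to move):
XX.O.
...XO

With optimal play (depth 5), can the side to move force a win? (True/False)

[XX.O./...XO] O move#1: (0,2):+0/XXOO./...XO*, (0,4):-1/XX.OO/...XO, (1,0):-1/XX.O./O..XO, (1,1):-1/XX.O./.O.XO, (1,2):-1/XX.O./..OXO
[XXOO./...XO] X move#2: (0,4):+0/XXOOX/...XO*, (1,0):-1/XXOO./X..XO, (1,1):-1/XXOO./.X.XO, (1,2):-1/XXOO./..XXO
[XXOOX/...XO] O move#3: (1,0):+0/XXOOX/O..XO*, (1,1):+0/XXOOX/.O.XO, (1,2):+0/XXOOX/..OXO
[XXOOX/O..XO] X move#4: (1,1):+0/XXOOX/OX.XO*, (1,2):+0/XXOOX/O.XXO
[XXOOX/OX.XO] O move#5: (1,2):+0/XXOOX/OXOXO*
[XXOOX/OXOXO] end (terminal +0, X#6); searched XX.O./...XO to 5

O winning at [XX.O./...XO]: False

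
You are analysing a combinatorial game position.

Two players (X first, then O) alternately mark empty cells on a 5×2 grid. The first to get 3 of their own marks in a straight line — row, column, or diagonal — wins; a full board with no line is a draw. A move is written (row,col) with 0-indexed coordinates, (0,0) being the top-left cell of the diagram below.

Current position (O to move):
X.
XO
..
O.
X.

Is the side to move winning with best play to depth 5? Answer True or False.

O winning at [X./XO/../O./X.]: False

ply 1, O at X./XO/../O./X. | (0,1)=-1→XO/XO/../O./X.; (2,0)=+0→X./XO/O./O./X.*; (2,1)=-1→X./XO/.O/O./X.; (3,1)=-1→X./XO/../OO/X.; (4,1)=-1→X./XO/../O./XO
ply 2, X at X./XO/O./O./X. | (0,1)=+0→XX/XO/O./O./X.*; (2,1)=+0→X./XO/OX/O./X.; (3,1)=+0→X./XO/O./OX/X.; (4,1)=-1→X./XO/O./O./XX
ply 3, O at XX/XO/O./O./X. | (2,1)=+0→XX/XO/OO/O./X.*; (3,1)=+0→XX/XO/O./OO/X.; (4,1)=+0→XX/XO/O./O./XO
ply 4, X at XX/XO/OO/O./X. | (3,1)=+0→XX/XO/OO/OX/X.*; (4,1)=-1→XX/XO/OO/O./XX
ply 5, O at XX/XO/OO/OX/X. | (4,1)=+0→XX/XO/OO/OX/XO*
ply 6: XX/XO/OO/OX/XO is terminal +0 (X); from X./XO/../O./X. depth 5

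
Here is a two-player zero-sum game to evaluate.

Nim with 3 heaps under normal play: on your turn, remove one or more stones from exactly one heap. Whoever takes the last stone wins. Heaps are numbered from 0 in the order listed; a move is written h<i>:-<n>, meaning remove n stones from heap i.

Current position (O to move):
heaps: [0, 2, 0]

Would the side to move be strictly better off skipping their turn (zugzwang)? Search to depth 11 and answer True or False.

zugzwang((0,2,0), O) = False

p1 O@[(0,2,0)]: h1:-1[(0,1,0)]-1 h1:-2[(0,0,0)]+1*
p2 X@[(0,0,0)] terminal -1; root [(0,2,0)] d11
suppose O passes — search the same position with X to move:
pass> p1 X@[(0,2,0)]: h1:-1[(0,1,0)]-1 h1:-2[(0,0,0)]+1*
pass> p2 O@[(0,0,0)] terminal -1; root [(0,2,0)] d11
for O: play +1, pass -1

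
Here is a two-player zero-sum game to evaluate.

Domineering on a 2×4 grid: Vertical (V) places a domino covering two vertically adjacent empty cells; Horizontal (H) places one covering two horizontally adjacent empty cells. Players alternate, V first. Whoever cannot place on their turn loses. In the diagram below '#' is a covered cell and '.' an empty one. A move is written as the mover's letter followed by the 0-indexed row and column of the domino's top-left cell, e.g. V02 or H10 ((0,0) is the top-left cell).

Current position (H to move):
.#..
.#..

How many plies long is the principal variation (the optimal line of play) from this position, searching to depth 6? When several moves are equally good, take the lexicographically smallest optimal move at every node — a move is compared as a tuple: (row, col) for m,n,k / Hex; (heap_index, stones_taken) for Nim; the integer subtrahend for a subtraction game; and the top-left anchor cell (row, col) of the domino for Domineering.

PV length from [.#../.#..]: 3 plies

[.#../.#..] H move#1: H02:+1/.###/.#..*, H12:+1/.#../.###
[.###/.#..] V move#2: V00:-1/####/##..*
[####/##..] H move#3: H12:+1/####/####*
[####/####] end (terminal -1, V#4); searched .#../.#.. to 6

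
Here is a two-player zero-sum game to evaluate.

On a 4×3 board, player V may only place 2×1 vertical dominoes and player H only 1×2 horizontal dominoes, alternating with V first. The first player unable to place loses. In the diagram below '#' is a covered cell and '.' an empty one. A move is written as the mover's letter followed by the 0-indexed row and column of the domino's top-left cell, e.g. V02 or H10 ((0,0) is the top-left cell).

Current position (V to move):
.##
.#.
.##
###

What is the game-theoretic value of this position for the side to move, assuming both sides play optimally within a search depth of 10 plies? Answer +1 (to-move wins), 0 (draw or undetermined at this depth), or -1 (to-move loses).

ply 1, V at .##/.#./.##/### | V00=+1→###/##./.##/###*; V10=+1→.##/##./###/###
ply 2: ###/##./.##/### is terminal -1 (H); from .##/.#./.##/### depth 10

value(.##/.#./.##/###, V) = +1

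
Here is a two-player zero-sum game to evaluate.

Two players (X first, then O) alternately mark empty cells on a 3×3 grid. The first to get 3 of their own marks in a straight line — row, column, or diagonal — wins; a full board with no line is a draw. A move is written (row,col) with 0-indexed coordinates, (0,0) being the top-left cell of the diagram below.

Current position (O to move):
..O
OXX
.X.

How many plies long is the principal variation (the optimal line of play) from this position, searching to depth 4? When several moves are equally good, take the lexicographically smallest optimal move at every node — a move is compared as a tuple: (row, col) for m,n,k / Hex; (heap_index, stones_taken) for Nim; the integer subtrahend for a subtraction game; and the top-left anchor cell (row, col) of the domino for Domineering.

p1 O@[..O/OXX/.X.]: (0,0)[O.O/OXX/.X.]-1 (0,1)[.OO/OXX/.X.]+0* (2,0)[..O/OXX/OX.]-1 (2,2)[..O/OXX/.XO]-1
p2 X@[.OO/OXX/.X.]: (0,0)[XOO/OXX/.X.]+0* (2,0)[.OO/OXX/XX.]-1 (2,2)[.OO/OXX/.XX]-1
p3 O@[XOO/OXX/.X.]: (2,0)[XOO/OXX/OX.]-1 (2,2)[XOO/OXX/.XO]+0*
p4 X@[XOO/OXX/.XO]: (2,0)[XOO/OXX/XXO]+0*
p5 O@[XOO/OXX/XXO] terminal +0; root [..O/OXX/.X.] d4

PV length from [..O/OXX/.X.]: 4 plies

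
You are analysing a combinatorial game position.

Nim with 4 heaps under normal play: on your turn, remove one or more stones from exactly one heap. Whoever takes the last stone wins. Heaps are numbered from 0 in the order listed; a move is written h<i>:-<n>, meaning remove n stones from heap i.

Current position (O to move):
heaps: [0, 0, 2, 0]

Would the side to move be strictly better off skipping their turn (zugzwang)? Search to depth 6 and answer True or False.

zugzwang((0,0,2,0), O) = False

[(0,0,2,0)] O move#1: h2:-1:-1/(0,0,1,0), h2:-2:+1/(0,0,0,0)*
[(0,0,0,0)] end (terminal -1, X#2); searched (0,0,2,0) to 6
suppose O passes — search the same position with X to move:
pass> [(0,0,2,0)] X move#1: h2:-1:-1/(0,0,1,0), h2:-2:+1/(0,0,0,0)*
pass> [(0,0,0,0)] end (terminal -1, O#2); searched (0,0,2,0) to 6
for O: play +1, pass -1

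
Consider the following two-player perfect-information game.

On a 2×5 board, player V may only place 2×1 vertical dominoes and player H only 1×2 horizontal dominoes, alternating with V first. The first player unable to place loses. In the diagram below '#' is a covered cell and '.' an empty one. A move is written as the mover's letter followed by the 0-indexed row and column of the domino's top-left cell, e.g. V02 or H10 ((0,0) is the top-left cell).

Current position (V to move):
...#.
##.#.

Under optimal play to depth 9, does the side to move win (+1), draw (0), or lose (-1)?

value(...#./##.#., V) = +1

p1 V@[...#./##.#.]: V02[..##./####.]+1* V04[...##/##.##]-1
p2 H@[..##./####.]: H00[####./####.]-1*
p3 V@[####./####.]: V04[#####/#####]+1*
p4 H@[#####/#####] terminal -1; root [...#./##.#.] d9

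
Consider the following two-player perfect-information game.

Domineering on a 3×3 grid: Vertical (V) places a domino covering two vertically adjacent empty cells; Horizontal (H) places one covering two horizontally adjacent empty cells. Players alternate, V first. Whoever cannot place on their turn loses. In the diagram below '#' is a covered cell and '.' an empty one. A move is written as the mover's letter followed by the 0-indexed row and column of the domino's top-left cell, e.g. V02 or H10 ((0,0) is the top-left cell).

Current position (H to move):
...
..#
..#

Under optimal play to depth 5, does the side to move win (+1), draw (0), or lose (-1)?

value(.../..#/..#, H) = +1

ply 1, H at .../..#/..# | H00=-1→##./..#/..#; H01=-1→.##/..#/..#; H10=+1→.../###/..#*; H20=-1→.../..#/###
ply 2: .../###/..# is terminal -1 (V); from .../..#/..# depth 5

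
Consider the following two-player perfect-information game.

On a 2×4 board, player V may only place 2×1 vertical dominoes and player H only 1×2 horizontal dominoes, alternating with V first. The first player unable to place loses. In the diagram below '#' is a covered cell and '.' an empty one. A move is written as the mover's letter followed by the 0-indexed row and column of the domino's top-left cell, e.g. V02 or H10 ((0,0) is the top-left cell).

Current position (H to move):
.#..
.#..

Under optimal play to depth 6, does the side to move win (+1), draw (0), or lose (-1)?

value(.#../.#.., H) = +1

[.#../.#..] H move#1: H02:+1/.###/.#..*, H12:+1/.#../.###
[.###/.#..] V move#2: V00:-1/####/##..*
[####/##..] H move#3: H12:+1/####/####*
[####/####] end (terminal -1, V#4); searched .#../.#.. to 6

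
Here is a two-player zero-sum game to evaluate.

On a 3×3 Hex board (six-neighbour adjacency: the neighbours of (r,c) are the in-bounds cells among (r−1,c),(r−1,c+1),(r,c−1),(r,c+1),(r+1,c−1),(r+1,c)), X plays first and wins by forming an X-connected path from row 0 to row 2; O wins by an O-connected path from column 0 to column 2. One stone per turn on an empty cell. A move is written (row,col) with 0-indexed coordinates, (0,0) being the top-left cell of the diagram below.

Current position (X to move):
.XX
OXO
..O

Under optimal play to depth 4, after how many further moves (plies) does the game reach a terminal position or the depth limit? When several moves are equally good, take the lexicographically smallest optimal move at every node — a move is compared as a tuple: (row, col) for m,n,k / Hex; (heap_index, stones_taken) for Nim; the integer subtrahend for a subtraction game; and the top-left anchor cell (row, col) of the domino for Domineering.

PV length from [.XX/OXO/..O]: 3 plies

[.XX/OXO/..O] X move#1: (0,0):+1/XXX/OXO/..O*, (2,0):+1/.XX/OXO/X.O, (2,1):+1/.XX/OXO/.XO
[XXX/OXO/..O] O move#2: (2,0):-1/XXX/OXO/O.O*, (2,1):-1/XXX/OXO/.OO
[XXX/OXO/O.O] X move#3: (2,1):+1/XXX/OXO/OXO*
[XXX/OXO/OXO] end (terminal -1, O#4); searched .XX/OXO/..O to 4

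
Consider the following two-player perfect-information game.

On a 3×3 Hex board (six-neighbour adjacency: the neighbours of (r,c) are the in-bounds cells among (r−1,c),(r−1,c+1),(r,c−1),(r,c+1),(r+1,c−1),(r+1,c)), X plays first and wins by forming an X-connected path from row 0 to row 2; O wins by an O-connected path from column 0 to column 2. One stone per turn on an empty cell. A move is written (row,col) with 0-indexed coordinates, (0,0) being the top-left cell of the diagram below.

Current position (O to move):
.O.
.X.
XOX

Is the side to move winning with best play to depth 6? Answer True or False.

p1 O@[.O./.X./XOX]: (0,0)[OO./.X./XOX]-1 (0,2)[.OO/.X./XOX]+1* (1,0)[.O./OX./XOX]-1 (1,2)[.O./.XO/XOX]-1
p2 X@[.OO/.X./XOX]: (0,0)[XOO/.X./XOX]-1* (1,0)[.OO/XX./XOX]-1 (1,2)[.OO/.XX/XOX]-1
p3 O@[XOO/.X./XOX]: (1,0)[XOO/OX./XOX]+1* (1,2)[XOO/.XO/XOX]-1
p4 X@[XOO/OX./XOX] terminal -1; root [.O./.X./XOX] d6

O winning at [.O./.X./XOX]: True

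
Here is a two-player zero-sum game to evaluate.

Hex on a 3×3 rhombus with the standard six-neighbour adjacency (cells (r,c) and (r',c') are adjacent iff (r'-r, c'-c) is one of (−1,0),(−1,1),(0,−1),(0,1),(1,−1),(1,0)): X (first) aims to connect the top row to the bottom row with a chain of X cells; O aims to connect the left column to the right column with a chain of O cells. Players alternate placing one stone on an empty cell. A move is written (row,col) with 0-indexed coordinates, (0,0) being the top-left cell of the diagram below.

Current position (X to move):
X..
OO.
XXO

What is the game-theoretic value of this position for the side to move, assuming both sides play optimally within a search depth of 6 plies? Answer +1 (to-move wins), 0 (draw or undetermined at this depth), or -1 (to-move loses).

value(X../OO./XXO, X) = -1

p1 X@[X../OO./XXO]: (0,1)[XX./OO./XXO]-1* (0,2)[X.X/OO./XXO]-1 (1,2)[X../OOX/XXO]-1
p2 O@[XX./OO./XXO]: (0,2)[XXO/OO./XXO]+1* (1,2)[XX./OOO/XXO]+1
p3 X@[XXO/OO./XXO] terminal -1; root [X../OO./XXO] d6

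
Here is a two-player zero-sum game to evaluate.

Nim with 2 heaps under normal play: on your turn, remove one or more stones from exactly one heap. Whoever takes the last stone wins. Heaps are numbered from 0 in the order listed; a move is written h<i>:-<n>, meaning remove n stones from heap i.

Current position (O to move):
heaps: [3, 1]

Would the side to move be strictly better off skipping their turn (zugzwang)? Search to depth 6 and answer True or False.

zugzwang((3,1), O) = False

ply 1, O at (3,1) | h0:-1=-1→(2,1); h0:-2=+1→(1,1)*; h0:-3=-1→(0,1); h1:-1=-1→(3,0)
ply 2, X at (1,1) | h0:-1=-1→(0,1)*; h1:-1=-1→(1,0)
ply 3, O at (0,1) | h1:-1=+1→(0,0)*
ply 4: (0,0) is terminal -1 (X); from (3,1) depth 6
if O skipped the turn, X would face:
~ ply 1, X at (3,1) | h0:-1=-1→(2,1); h0:-2=+1→(1,1)*; h0:-3=-1→(0,1); h1:-1=-1→(3,0)
~ ply 2, O at (1,1) | h0:-1=-1→(0,1)*; h1:-1=-1→(1,0)
~ ply 3, X at (0,1) | h1:-1=+1→(0,0)*
~ ply 4: (0,0) is terminal -1 (O); from (3,1) depth 6
compare (O): move=+1 vs pass=-1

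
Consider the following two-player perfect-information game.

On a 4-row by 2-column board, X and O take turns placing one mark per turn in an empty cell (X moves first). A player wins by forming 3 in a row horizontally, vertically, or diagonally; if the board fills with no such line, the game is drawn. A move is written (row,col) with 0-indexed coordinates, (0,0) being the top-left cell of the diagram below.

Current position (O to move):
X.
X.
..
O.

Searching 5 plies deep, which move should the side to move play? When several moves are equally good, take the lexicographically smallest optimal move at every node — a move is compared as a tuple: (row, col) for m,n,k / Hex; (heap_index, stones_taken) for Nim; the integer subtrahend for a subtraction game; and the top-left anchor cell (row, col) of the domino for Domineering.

O's best at [X./X./../O.]: (2,0)

[X./X./../O.] O move#1: (0,1):-1/XO/X./../O., (1,1):-1/X./XO/../O., (2,0):+0/X./X./O./O.*, (2,1):-1/X./X./.O/O., (3,1):-1/X./X./../OO
[X./X./O./O.] X move#2: (0,1):+0/XX/X./O./O.*, (1,1):+0/X./XX/O./O., (2,1):+0/X./X./OX/O., (3,1):+0/X./X./O./OX
[XX/X./O./O.] O move#3: (1,1):+0/XX/XO/O./O.*, (2,1):+0/XX/X./OO/O., (3,1):+0/XX/X./O./OO
[XX/XO/O./O.] X move#4: (2,1):+0/XX/XO/OX/O.*, (3,1):+0/XX/XO/O./OX
[XX/XO/OX/O.] O move#5: (3,1):+0/XX/XO/OX/OO*
[XX/XO/OX/OO] end (terminal +0, X#6); searched X./X./../O. to 5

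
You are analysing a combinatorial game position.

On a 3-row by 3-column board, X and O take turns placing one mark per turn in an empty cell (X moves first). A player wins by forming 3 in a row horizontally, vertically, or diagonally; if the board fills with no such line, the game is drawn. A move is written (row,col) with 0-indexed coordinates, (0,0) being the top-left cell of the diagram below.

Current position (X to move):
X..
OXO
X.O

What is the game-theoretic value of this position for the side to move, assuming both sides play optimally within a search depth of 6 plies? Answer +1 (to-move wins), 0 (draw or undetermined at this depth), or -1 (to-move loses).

[X../OXO/X.O] X move#1: (0,1):-1/XX./OXO/X.O, (0,2):+1/X.X/OXO/X.O*, (2,1):-1/X../OXO/XXO
[X.X/OXO/X.O] end (terminal -1, O#2); searched X../OXO/X.O to 6

value(X../OXO/X.O, X) = +1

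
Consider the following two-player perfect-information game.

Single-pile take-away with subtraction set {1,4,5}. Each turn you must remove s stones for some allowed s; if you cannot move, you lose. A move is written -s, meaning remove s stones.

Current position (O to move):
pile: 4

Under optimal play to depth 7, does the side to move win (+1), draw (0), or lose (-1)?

value(4, O) = +1

p1 O@[4]: -1[3]-1 -4[0]+1*
p2 X@[0] terminal -1; root [4] d7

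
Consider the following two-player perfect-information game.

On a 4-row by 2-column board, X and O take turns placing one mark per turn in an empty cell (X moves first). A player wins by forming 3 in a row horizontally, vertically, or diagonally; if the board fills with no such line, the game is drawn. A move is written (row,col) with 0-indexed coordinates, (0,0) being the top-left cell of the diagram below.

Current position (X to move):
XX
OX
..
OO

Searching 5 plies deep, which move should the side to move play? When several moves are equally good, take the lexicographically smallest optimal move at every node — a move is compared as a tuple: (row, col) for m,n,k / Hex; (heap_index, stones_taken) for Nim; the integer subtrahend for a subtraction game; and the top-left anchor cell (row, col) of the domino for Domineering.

X's best at [XX/OX/../OO]: (2,1)

p1 X@[XX/OX/../OO]: (2,0)[XX/OX/X./OO]+0 (2,1)[XX/OX/.X/OO]+1*
p2 O@[XX/OX/.X/OO] terminal -1; root [XX/OX/../OO] d5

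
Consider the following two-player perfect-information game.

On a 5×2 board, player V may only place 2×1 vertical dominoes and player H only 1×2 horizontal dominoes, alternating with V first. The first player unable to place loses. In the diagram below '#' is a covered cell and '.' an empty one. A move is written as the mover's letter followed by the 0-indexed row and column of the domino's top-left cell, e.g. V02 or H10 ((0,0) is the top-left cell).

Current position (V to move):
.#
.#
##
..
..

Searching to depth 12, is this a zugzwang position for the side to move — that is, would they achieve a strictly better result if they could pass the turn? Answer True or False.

zugzwang(.#/.#/##/../.., V) = False

ply 1, V at .#/.#/##/../.. | V00=-1→##/##/##/../..; V30=+1→.#/.#/##/#./#.*; V31=+1→.#/.#/##/.#/.#
ply 2: .#/.#/##/#./#. is terminal -1 (H); from .#/.#/##/../.. depth 12
pass branch (H moves first from the same position):
  | ply 1, H at .#/.#/##/../.. | H30=+1→.#/.#/##/##/..*; H40=+1→.#/.#/##/../##
  | ply 2, V at .#/.#/##/##/.. | V00=-1→##/##/##/##/..*
  | ply 3, H at ##/##/##/##/.. | H40=+1→##/##/##/##/##*
  | ply 4: ##/##/##/##/## is terminal -1 (V); from .#/.#/##/../.. depth 12
V moving scores +1; V passing scores -1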